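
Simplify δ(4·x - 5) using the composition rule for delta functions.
\frac{\delta(x - 5/4)}{4}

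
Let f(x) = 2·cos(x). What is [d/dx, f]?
- 2 \sin{\left(x \right)}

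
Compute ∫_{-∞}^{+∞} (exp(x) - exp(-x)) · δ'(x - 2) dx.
- 2 \cosh{\left(2 \right)}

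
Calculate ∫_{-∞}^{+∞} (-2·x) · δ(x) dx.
0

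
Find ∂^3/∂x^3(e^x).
e^{x}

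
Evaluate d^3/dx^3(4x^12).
5280 x^{9}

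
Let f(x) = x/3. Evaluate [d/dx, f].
\frac{1}{3}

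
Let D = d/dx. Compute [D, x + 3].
1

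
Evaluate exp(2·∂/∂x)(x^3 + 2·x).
x^{3} + 6 x^{2} + 14 x + 12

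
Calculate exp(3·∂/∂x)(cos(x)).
\cos{\left(x + 3 \right)}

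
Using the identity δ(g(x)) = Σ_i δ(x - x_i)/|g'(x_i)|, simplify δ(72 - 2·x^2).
\frac{\delta(x - 6) + \delta(x + 6)}{24}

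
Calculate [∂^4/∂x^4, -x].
-4\frac{d^{3}}{dx^{3}}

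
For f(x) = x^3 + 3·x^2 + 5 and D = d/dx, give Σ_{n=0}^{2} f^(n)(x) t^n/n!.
3 t^{2} \left(x + 1\right) + 3 t x \left(x + 2\right) + x^{3} + 3 x^{2} + 5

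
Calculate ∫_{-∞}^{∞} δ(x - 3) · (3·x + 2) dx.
11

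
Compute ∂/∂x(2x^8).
16 x^{7}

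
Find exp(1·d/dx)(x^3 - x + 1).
x^{3} + 3 x^{2} + 2 x + 1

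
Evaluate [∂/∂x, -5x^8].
- 40 x^{7}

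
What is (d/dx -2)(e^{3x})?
e^{3 x}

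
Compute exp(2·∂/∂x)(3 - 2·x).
- 2 x - 1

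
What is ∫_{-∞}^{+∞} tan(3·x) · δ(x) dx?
0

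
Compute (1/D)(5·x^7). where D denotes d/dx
\frac{5 x^{8}}{8}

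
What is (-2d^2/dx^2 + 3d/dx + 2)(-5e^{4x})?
90 e^{4 x}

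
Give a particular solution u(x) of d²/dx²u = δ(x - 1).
\frac{|x - 1|}{2}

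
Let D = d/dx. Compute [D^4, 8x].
32D^{3}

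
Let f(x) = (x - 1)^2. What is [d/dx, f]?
2 x - 2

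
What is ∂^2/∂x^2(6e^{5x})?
150 e^{5 x}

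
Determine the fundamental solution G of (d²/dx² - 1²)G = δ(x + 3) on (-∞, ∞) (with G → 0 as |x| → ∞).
-\frac{e^{-|x + 3|}}{2}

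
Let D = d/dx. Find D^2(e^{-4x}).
16 e^{- 4 x}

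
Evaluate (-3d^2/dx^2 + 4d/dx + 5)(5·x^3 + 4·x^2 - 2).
25 x^{3} + 80 x^{2} - 58 x - 34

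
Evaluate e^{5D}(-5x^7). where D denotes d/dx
- 5 x^{7} - 175 x^{6} - 2625 x^{5} - 21875 x^{4} - 109375 x^{3} - 328125 x^{2} - 546875 x - 390625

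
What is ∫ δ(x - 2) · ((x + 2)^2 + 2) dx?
18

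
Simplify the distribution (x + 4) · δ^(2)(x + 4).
-2\delta'(x + 4)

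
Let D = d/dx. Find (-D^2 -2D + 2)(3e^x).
- 3 e^{x}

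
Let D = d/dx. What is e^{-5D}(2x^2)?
2 x^{2} - 20 x + 50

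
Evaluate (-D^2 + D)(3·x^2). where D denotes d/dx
6 x - 6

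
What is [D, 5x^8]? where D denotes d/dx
40 x^{7}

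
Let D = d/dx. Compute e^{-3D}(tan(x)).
\tan{\left(x - 3 \right)}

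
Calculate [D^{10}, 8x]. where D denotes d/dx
80D^{9}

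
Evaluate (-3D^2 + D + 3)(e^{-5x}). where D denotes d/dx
- 77 e^{- 5 x}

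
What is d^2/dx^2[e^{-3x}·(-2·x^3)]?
6 x \left(- 3 x^{2} + 6 x - 2\right) e^{- 3 x}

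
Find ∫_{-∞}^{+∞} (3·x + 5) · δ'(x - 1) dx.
-3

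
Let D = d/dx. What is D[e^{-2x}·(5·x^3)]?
x^{2} \left(15 - 10 x\right) e^{- 2 x}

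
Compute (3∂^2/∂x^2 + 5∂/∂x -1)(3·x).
15 - 3 x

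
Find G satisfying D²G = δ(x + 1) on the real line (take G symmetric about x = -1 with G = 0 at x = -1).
\frac{|x + 1|}{2}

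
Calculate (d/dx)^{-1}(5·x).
\frac{5 x^{2}}{2}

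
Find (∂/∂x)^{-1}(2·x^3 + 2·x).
\frac{x^{4}}{2} + x^{2}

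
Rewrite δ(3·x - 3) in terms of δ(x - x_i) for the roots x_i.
\frac{\delta(x - 1)}{3}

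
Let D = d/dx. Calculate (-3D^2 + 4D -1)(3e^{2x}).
- 15 e^{2 x}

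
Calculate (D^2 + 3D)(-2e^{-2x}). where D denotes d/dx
4 e^{- 2 x}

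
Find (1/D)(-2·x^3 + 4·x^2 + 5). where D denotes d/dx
- \frac{x^{4}}{2} + \frac{4 x^{3}}{3} + 5 x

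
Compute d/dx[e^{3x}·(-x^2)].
x \left(- 3 x - 2\right) e^{3 x}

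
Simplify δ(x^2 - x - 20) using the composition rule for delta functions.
\frac{\delta(x + 4) + \delta(x - 5)}{9}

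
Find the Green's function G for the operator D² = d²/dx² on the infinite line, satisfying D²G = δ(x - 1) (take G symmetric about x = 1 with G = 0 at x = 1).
\frac{|x - 1|}{2}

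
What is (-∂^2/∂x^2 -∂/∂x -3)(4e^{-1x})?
- 12 e^{- x}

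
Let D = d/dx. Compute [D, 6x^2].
12 x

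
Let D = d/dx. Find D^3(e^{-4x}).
- 64 e^{- 4 x}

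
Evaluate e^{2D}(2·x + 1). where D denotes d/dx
2 x + 5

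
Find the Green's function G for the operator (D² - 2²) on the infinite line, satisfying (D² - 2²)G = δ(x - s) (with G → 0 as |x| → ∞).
-\frac{e^{-2|x-s|}}{4}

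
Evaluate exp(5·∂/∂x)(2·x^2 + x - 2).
2 x^{2} + 21 x + 53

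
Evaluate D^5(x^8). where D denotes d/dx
6720 x^{3}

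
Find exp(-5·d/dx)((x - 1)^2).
x^{2} - 12 x + 36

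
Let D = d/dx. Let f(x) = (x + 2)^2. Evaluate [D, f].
2 x + 4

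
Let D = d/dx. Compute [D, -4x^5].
- 20 x^{4}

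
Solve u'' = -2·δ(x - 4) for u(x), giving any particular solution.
-|x - 4|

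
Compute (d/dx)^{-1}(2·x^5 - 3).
\frac{x^{6}}{3} - 3 x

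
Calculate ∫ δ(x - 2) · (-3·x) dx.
-6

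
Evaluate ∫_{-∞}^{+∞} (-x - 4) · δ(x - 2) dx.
-6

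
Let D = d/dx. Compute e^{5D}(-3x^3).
- 3 x^{3} - 45 x^{2} - 225 x - 375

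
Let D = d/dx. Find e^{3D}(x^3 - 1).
x^{3} + 9 x^{2} + 27 x + 26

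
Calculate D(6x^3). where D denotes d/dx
18 x^{2}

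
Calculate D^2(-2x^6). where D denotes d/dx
- 60 x^{4}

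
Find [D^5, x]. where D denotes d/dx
5D^{4}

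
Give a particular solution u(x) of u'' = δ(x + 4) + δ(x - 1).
\frac{|x + 4|}{2} + \frac{|x - 1|}{2}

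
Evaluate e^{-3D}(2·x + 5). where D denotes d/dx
2 x - 1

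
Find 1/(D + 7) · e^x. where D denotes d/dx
\frac{e^{x}}{8}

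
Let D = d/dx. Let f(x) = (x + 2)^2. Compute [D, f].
2 x + 4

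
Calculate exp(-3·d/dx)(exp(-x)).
e^{3 - x}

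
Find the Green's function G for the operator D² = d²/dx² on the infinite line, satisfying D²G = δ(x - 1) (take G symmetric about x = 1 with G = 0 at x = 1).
\frac{|x - 1|}{2}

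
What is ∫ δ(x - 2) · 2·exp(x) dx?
2 e^{2}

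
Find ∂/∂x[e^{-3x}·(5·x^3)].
15 x^{2} \left(1 - x\right) e^{- 3 x}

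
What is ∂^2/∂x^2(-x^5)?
- 20 x^{3}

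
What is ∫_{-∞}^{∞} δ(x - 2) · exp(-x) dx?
e^{-2}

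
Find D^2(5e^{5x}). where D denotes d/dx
125 e^{5 x}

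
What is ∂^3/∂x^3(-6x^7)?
- 1260 x^{4}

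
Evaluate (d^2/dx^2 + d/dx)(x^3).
3 x \left(x + 2\right)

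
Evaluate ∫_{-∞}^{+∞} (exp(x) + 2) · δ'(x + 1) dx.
- \frac{1}{e}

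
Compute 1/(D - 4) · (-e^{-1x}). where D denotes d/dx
\frac{e^{- x}}{5}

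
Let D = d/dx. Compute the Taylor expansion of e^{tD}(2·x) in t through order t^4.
2 t + 2 x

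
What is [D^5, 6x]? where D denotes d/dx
30D^{4}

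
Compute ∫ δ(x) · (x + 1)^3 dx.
1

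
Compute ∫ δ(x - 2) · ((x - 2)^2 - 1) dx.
-1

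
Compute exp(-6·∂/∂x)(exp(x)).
e^{x - 6}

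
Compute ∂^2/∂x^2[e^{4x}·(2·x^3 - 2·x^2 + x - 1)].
4 \left(8 x^{3} + 4 x^{2} - x - 3\right) e^{4 x}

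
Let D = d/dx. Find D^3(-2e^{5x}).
- 250 e^{5 x}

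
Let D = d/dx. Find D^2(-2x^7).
- 84 x^{5}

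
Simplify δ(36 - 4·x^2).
\frac{\delta(x - 3) + \delta(x + 3)}{24}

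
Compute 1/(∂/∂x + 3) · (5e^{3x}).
\frac{5 e^{3 x}}{6}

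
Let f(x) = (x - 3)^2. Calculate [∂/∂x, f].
2 x - 6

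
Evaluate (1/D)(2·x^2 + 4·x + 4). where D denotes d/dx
\frac{2 x^{3}}{3} + 2 x^{2} + 4 x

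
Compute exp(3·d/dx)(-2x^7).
- 2 x^{7} - 42 x^{6} - 378 x^{5} - 1890 x^{4} - 5670 x^{3} - 10206 x^{2} - 10206 x - 4374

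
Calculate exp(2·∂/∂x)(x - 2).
x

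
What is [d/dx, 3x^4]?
12 x^{3}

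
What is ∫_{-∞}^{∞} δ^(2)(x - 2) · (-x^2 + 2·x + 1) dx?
-2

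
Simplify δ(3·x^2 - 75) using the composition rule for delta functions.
\frac{\delta(x - 5) + \delta(x + 5)}{30}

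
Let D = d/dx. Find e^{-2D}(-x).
2 - x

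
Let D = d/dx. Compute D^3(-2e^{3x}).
- 54 e^{3 x}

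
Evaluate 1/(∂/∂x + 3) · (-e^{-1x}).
- \frac{e^{- x}}{2}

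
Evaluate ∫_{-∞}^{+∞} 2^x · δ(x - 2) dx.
4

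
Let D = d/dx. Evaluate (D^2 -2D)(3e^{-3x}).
45 e^{- 3 x}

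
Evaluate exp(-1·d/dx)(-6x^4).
- 6 x^{4} + 24 x^{3} - 36 x^{2} + 24 x - 6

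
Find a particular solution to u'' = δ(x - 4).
\frac{|x - 4|}{2}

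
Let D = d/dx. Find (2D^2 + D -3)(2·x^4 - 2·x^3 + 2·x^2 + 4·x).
- 6 x^{4} + 14 x^{3} + 36 x^{2} - 32 x + 12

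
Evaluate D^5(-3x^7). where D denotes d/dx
- 7560 x^{2}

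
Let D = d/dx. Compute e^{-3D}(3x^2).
3 x^{2} - 18 x + 27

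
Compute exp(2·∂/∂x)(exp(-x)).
e^{- x - 2}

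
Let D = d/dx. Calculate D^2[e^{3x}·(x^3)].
3 x \left(3 x^{2} + 6 x + 2\right) e^{3 x}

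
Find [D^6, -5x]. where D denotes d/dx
-30D^{5}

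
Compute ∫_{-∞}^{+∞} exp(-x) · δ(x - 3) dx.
e^{-3}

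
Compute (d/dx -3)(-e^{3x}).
0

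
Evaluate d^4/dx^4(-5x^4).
-120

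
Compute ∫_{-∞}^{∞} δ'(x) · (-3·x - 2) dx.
3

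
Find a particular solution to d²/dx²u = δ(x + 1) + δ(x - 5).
\frac{|x + 1|}{2} + \frac{|x - 5|}{2}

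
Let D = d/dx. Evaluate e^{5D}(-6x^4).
- 6 x^{4} - 120 x^{3} - 900 x^{2} - 3000 x - 3750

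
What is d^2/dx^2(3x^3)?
18 x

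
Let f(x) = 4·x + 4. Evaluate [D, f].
4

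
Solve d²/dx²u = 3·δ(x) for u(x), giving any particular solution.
\frac{3|x|}{2}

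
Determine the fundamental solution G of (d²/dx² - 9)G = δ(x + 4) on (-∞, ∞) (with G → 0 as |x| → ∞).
-\frac{e^{-3|x + 4|}}{6}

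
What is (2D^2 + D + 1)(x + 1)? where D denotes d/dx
x + 2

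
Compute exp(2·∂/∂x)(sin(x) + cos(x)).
\sqrt{2} \sin{\left(x + \frac{\pi}{4} + 2 \right)}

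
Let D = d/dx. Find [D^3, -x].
-3D^{2}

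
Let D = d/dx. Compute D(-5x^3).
- 15 x^{2}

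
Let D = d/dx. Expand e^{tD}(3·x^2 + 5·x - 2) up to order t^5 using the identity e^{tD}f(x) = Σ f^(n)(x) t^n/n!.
3 t^{2} + t \left(6 x + 5\right) + 3 x^{2} + 5 x - 2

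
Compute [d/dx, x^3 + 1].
3 x^{2}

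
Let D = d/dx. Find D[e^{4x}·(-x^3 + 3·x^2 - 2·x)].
\left(- 4 x^{3} + 9 x^{2} - 2 x - 2\right) e^{4 x}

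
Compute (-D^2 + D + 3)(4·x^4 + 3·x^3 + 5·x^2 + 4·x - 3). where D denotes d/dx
12 x^{4} + 25 x^{3} - 24 x^{2} + 4 x - 15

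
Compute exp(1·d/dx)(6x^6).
6 x^{6} + 36 x^{5} + 90 x^{4} + 120 x^{3} + 90 x^{2} + 36 x + 6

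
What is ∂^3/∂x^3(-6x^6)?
- 720 x^{3}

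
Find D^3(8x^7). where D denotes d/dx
1680 x^{4}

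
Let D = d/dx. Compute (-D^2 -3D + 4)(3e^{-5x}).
- 18 e^{- 5 x}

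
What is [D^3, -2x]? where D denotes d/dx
-6D^{2}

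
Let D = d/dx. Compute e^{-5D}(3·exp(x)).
3 e^{x - 5}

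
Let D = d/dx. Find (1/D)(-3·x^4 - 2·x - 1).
- \frac{3 x^{5}}{5} - x^{2} - x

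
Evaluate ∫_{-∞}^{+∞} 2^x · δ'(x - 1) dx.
- \log{\left(4 \right)}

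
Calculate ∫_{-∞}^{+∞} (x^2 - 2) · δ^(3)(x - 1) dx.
0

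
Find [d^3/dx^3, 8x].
24\frac{d^{2}}{dx^{2}}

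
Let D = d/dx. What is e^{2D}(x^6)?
x^{6} + 12 x^{5} + 60 x^{4} + 160 x^{3} + 240 x^{2} + 192 x + 64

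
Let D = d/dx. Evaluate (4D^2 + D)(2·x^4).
8 x^{2} \left(x + 12\right)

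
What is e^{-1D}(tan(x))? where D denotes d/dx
\tan{\left(x - 1 \right)}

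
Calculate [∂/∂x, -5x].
-5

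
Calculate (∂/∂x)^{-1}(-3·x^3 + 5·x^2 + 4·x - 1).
- \frac{3 x^{4}}{4} + \frac{5 x^{3}}{3} + 2 x^{2} - x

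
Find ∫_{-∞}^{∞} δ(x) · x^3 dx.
0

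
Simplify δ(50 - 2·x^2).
\frac{\delta(x - 5) + \delta(x + 5)}{20}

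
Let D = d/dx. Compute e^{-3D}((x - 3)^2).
x^{2} - 12 x + 36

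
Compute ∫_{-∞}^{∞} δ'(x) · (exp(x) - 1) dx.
-1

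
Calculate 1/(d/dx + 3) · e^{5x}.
\frac{e^{5 x}}{8}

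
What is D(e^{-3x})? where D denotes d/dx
- 3 e^{- 3 x}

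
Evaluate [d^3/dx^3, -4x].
-12\frac{d^{2}}{dx^{2}}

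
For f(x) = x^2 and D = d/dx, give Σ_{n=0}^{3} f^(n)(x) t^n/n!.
t^{2} + 2 t x + x^{2}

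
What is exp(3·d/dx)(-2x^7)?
- 2 x^{7} - 42 x^{6} - 378 x^{5} - 1890 x^{4} - 5670 x^{3} - 10206 x^{2} - 10206 x - 4374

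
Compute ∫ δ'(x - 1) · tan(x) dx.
- \tan^{2}{\left(1 \right)} - 1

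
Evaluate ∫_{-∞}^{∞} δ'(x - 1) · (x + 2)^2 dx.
-6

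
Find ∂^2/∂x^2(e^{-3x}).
9 e^{- 3 x}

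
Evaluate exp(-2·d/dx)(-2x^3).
- 2 x^{3} + 12 x^{2} - 24 x + 16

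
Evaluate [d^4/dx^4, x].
4\frac{d^{3}}{dx^{3}}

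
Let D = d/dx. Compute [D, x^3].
3 x^{2}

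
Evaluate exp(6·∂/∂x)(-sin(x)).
- \sin{\left(x + 6 \right)}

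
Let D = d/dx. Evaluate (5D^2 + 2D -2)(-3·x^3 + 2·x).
6 x^{3} - 18 x^{2} - 94 x + 4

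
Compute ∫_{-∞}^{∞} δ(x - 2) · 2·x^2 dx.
8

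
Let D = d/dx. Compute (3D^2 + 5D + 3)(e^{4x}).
71 e^{4 x}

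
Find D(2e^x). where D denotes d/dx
2 e^{x}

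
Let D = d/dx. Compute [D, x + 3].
1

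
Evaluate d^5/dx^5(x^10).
30240 x^{5}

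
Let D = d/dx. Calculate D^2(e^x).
e^{x}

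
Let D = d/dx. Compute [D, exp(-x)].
- e^{- x}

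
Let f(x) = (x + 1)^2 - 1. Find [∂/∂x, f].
2 x + 2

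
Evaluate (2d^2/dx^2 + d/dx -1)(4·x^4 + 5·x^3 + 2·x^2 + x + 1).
- 4 x^{4} + 11 x^{3} + 109 x^{2} + 63 x + 8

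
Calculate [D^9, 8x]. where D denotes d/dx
72D^{8}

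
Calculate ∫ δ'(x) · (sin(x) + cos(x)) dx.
-1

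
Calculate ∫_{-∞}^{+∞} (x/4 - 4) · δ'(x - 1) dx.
- \frac{1}{4}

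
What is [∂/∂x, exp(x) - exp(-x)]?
2 \cosh{\left(x \right)}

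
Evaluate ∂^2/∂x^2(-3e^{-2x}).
- 12 e^{- 2 x}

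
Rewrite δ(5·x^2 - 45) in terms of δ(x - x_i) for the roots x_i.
\frac{\delta(x - 3) + \delta(x + 3)}{30}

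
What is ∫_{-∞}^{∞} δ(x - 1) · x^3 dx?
1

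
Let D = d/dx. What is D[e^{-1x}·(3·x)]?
3 \left(1 - x\right) e^{- x}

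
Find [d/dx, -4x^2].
- 8 x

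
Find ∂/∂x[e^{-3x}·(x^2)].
x \left(2 - 3 x\right) e^{- 3 x}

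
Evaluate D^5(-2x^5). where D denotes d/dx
-240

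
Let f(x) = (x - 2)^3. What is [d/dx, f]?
3 \left(x - 2\right)^{2}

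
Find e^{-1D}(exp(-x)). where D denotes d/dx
e^{1 - x}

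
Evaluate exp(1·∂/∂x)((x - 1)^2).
x^{2}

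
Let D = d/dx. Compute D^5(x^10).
30240 x^{5}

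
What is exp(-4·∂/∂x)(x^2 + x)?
x^{2} - 7 x + 12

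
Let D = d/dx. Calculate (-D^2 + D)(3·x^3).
9 x \left(x - 2\right)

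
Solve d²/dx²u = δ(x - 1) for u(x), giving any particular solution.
\frac{|x - 1|}{2}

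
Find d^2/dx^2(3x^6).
90 x^{4}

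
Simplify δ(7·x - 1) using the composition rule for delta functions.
\frac{\delta(x - 1/7)}{7}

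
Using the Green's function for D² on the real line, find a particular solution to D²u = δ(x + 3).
\frac{|x + 3|}{2}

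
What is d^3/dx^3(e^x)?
e^{x}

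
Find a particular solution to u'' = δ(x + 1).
\frac{|x + 1|}{2}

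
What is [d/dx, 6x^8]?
48 x^{7}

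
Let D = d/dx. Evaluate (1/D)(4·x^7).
\frac{x^{8}}{2}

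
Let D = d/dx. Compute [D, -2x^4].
- 8 x^{3}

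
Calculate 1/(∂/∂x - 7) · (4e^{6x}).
- 4 e^{6 x}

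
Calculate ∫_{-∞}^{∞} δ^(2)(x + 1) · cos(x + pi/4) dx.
- \sin{\left(\frac{\pi}{4} + 1 \right)}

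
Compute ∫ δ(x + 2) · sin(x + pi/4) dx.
\cos{\left(\frac{\pi}{4} + 2 \right)}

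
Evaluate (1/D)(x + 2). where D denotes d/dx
\frac{x^{2}}{2} + 2 x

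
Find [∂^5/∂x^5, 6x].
30\frac{d^{4}}{dx^{4}}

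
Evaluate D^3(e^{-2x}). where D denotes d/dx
- 8 e^{- 2 x}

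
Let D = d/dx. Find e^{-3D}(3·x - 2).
3 x - 11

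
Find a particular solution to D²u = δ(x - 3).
\frac{|x - 3|}{2}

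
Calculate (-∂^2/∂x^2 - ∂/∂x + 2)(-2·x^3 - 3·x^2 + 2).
- 4 x^{3} + 18 x + 10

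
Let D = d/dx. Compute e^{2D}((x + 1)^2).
x^{2} + 6 x + 9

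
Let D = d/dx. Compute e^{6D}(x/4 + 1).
\frac{x}{4} + \frac{5}{2}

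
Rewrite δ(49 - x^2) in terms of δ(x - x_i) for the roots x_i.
\frac{\delta(x - 7) + \delta(x + 7)}{14}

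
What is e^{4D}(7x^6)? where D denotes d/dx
7 x^{6} + 168 x^{5} + 1680 x^{4} + 8960 x^{3} + 26880 x^{2} + 43008 x + 28672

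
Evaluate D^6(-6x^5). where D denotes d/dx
0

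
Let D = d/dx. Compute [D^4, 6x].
24D^{3}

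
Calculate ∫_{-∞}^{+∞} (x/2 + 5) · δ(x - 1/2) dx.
\frac{21}{4}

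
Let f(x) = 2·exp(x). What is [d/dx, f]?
2 e^{x}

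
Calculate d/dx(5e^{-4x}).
- 20 e^{- 4 x}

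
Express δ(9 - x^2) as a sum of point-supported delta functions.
\frac{\delta(x - 3) + \delta(x + 3)}{6}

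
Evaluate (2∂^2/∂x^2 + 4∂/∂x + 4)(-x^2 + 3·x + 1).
- 4 x^{2} + 4 x + 12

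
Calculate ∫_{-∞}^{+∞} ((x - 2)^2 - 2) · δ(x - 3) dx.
-1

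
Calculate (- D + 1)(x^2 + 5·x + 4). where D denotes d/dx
x^{2} + 3 x - 1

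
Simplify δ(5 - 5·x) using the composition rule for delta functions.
\frac{\delta(x - 1)}{5}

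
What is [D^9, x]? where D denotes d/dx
9D^{8}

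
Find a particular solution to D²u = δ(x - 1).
\frac{|x - 1|}{2}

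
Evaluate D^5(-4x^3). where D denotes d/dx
0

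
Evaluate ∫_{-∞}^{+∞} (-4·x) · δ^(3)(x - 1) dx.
0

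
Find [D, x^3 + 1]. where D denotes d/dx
3 x^{2}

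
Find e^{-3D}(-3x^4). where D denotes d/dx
- 3 x^{4} + 36 x^{3} - 162 x^{2} + 324 x - 243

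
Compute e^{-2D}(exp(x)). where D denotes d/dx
e^{x - 2}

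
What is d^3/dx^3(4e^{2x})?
32 e^{2 x}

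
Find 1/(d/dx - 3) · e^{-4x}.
- \frac{e^{- 4 x}}{7}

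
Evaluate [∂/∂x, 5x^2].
10 x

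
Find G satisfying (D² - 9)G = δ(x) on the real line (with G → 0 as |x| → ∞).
-\frac{e^{-3|x|}}{6}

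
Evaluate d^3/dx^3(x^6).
120 x^{3}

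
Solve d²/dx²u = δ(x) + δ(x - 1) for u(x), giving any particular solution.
\frac{|x|}{2} + \frac{|x - 1|}{2}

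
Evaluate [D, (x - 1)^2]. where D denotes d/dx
2 x - 2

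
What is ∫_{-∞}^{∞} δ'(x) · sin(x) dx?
-1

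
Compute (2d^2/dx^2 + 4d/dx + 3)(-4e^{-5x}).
- 132 e^{- 5 x}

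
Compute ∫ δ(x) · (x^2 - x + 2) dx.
2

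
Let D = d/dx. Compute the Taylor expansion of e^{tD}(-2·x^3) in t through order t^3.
- 2 t^{3} - 6 t^{2} x - 6 t x^{2} - 2 x^{3}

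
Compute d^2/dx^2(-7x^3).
- 42 x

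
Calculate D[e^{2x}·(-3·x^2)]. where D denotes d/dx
6 x \left(- x - 1\right) e^{2 x}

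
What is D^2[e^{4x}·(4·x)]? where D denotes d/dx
\left(64 x + 32\right) e^{4 x}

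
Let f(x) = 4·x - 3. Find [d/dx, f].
4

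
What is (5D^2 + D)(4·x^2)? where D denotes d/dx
8 x + 40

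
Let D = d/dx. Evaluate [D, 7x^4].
28 x^{3}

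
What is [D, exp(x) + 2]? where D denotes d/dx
e^{x}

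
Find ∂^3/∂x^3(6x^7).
1260 x^{4}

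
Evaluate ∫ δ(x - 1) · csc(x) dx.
\csc{\left(1 \right)}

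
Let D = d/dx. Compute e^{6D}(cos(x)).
\cos{\left(x + 6 \right)}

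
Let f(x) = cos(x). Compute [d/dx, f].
- \sin{\left(x \right)}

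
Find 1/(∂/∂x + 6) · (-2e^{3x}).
- \frac{2 e^{3 x}}{9}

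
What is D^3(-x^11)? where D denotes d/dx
- 990 x^{8}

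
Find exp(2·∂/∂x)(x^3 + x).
x^{3} + 6 x^{2} + 13 x + 10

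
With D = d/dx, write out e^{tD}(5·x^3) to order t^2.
5 x \left(3 t^{2} + 3 t x + x^{2}\right)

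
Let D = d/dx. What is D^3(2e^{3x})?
54 e^{3 x}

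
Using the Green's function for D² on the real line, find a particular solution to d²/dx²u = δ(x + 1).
\frac{|x + 1|}{2}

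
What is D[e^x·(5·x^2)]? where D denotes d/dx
5 x \left(x + 2\right) e^{x}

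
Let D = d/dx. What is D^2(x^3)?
6 x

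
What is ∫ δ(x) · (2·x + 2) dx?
2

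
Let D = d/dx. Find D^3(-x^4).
- 24 x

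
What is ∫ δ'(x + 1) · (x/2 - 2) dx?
- \frac{1}{2}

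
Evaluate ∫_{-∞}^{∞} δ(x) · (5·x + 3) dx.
3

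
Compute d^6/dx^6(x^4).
0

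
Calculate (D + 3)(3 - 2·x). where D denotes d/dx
7 - 6 x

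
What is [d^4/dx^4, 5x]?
20\frac{d^{3}}{dx^{3}}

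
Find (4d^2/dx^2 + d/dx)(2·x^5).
10 x^{3} \left(x + 16\right)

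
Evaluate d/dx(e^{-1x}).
- e^{- x}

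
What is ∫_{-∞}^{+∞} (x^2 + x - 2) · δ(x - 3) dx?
10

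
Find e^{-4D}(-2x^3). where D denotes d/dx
- 2 x^{3} + 24 x^{2} - 96 x + 128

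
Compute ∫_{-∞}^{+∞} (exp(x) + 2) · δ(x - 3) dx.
2 + e^{3}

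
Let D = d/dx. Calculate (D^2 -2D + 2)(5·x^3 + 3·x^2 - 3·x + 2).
10 x^{3} - 24 x^{2} + 12 x + 16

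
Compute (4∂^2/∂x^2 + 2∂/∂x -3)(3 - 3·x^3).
9 x^{3} - 18 x^{2} - 72 x - 9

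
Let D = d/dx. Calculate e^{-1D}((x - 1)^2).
x^{2} - 4 x + 4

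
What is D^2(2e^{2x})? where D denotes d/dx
8 e^{2 x}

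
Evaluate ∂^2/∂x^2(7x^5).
140 x^{3}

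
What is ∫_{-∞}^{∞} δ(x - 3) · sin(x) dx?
\sin{\left(3 \right)}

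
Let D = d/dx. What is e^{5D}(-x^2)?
- x^{2} - 10 x - 25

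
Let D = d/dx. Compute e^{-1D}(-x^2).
- x^{2} + 2 x - 1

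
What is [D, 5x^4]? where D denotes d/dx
20 x^{3}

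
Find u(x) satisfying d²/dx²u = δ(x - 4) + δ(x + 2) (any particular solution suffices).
\frac{|x - 4|}{2} + \frac{|x + 2|}{2}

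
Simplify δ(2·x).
\frac{\delta(x)}{2}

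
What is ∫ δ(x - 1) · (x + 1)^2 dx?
4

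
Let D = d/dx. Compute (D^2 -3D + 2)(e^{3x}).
2 e^{3 x}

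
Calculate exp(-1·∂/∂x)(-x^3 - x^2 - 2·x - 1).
- x^{3} + 2 x^{2} - 3 x + 1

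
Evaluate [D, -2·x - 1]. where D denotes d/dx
-2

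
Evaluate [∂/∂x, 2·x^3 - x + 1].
6 x^{2} - 1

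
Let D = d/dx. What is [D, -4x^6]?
- 24 x^{5}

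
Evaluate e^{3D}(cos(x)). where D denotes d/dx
\cos{\left(x + 3 \right)}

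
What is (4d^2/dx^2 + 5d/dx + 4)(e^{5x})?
129 e^{5 x}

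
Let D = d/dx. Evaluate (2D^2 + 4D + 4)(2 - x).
4 - 4 x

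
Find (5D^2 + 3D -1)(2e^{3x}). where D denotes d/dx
106 e^{3 x}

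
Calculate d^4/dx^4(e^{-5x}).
625 e^{- 5 x}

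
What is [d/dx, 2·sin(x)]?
2 \cos{\left(x \right)}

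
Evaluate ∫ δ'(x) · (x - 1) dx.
-1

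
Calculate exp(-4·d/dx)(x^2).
x^{2} - 8 x + 16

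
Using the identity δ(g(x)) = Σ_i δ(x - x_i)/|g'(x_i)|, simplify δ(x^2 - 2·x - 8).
\frac{\delta(x + 2) + \delta(x - 4)}{6}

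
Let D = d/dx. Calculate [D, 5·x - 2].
5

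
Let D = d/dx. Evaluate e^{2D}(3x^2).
3 x^{2} + 12 x + 12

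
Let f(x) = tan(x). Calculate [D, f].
\frac{1}{\cos^{2}{\left(x \right)}}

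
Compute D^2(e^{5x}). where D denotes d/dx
25 e^{5 x}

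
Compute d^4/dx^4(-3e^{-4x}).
- 768 e^{- 4 x}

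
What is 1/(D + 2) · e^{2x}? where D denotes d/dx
\frac{e^{2 x}}{4}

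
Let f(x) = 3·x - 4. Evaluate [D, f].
3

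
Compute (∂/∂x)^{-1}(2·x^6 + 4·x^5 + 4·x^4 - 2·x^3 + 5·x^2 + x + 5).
\frac{2 x^{7}}{7} + \frac{2 x^{6}}{3} + \frac{4 x^{5}}{5} - \frac{x^{4}}{2} + \frac{5 x^{3}}{3} + \frac{x^{2}}{2} + 5 x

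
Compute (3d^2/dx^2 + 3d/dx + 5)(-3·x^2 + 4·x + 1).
- 15 x^{2} + 2 x - 1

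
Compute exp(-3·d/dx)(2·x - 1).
2 x - 7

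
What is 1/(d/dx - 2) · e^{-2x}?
- \frac{e^{- 2 x}}{4}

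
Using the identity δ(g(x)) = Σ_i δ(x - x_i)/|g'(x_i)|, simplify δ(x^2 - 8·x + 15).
\frac{\delta(x - 5) + \delta(x - 3)}{2}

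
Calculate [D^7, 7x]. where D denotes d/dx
49D^{6}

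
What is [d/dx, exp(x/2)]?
\frac{e^{\frac{x}{2}}}{2}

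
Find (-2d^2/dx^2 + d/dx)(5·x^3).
15 x \left(x - 4\right)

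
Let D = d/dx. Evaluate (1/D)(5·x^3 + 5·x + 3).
\frac{5 x^{4}}{4} + \frac{5 x^{2}}{2} + 3 x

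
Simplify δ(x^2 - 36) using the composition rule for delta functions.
\frac{\delta(x - 6) + \delta(x + 6)}{12}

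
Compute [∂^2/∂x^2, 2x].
4\frac{d}{dx}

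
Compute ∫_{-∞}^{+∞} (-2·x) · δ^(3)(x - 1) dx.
0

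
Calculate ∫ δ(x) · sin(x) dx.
0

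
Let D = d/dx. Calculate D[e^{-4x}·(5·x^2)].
10 x \left(1 - 2 x\right) e^{- 4 x}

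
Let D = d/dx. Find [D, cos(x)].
- \sin{\left(x \right)}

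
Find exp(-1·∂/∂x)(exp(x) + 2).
e^{x - 1} + 2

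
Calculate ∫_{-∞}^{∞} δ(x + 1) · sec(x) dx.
\sec{\left(1 \right)}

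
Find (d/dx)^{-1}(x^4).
\frac{x^{5}}{5}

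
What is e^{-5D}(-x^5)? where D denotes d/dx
- x^{5} + 25 x^{4} - 250 x^{3} + 1250 x^{2} - 3125 x + 3125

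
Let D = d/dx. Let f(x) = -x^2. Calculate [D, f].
- 2 x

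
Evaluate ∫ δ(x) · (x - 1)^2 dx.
1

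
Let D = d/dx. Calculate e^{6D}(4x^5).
4 x^{5} + 120 x^{4} + 1440 x^{3} + 8640 x^{2} + 25920 x + 31104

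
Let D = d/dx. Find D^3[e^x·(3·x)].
3 \left(x + 3\right) e^{x}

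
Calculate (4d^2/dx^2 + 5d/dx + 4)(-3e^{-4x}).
- 144 e^{- 4 x}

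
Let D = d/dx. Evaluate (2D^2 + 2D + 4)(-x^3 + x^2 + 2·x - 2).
x^{2} \left(- 4 x - 2\right)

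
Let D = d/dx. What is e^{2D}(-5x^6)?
- 5 x^{6} - 60 x^{5} - 300 x^{4} - 800 x^{3} - 1200 x^{2} - 960 x - 320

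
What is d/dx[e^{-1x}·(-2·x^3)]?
2 x^{2} \left(x - 3\right) e^{- x}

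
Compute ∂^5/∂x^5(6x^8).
40320 x^{3}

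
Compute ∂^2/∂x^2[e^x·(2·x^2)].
2 \left(x^{2} + 4 x + 2\right) e^{x}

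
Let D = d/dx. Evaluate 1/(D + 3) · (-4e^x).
- e^{x}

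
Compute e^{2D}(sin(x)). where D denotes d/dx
\sin{\left(x + 2 \right)}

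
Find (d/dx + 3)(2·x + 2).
6 x + 8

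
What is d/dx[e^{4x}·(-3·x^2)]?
6 x \left(- 2 x - 1\right) e^{4 x}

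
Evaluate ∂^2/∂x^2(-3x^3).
- 18 x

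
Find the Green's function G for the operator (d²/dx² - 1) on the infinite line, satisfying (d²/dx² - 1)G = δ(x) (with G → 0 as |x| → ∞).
-\frac{e^{-|x|}}{2}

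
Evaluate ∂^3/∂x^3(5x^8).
1680 x^{5}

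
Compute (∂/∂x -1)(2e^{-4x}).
- 10 e^{- 4 x}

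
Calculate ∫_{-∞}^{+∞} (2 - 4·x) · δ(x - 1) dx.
-2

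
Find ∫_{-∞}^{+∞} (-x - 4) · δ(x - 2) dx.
-6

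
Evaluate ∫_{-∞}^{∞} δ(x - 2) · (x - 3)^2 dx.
1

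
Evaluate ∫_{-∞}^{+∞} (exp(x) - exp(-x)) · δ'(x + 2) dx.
- 2 \cosh{\left(2 \right)}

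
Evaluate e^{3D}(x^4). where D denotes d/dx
x^{4} + 12 x^{3} + 54 x^{2} + 108 x + 81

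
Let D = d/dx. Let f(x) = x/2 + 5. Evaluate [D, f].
\frac{1}{2}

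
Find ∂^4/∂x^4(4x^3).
0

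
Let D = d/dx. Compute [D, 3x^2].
6 x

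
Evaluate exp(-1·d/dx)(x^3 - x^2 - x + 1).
x \left(x^{2} - 4 x + 4\right)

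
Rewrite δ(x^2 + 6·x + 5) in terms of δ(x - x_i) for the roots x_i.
\frac{\delta(x + 5) + \delta(x + 1)}{4}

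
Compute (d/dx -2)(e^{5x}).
3 e^{5 x}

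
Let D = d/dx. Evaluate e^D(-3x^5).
- 3 x^{5} - 15 x^{4} - 30 x^{3} - 30 x^{2} - 15 x - 3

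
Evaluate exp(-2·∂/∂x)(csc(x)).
\csc{\left(x - 2 \right)}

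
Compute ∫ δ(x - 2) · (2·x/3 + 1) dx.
\frac{7}{3}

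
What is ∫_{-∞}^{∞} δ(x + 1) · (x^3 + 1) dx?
0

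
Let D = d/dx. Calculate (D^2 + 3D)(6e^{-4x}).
24 e^{- 4 x}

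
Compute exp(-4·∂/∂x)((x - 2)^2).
x^{2} - 12 x + 36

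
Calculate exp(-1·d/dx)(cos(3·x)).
\cos{\left(3 x - 3 \right)}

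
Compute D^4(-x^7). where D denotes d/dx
- 840 x^{3}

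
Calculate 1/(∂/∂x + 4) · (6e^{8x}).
\frac{e^{8 x}}{2}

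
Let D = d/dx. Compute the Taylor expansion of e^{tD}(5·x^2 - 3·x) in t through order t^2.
5 t^{2} + t \left(10 x - 3\right) + 5 x^{2} - 3 x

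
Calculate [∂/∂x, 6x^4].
24 x^{3}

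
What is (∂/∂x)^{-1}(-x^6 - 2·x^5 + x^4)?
- \frac{x^{7}}{7} - \frac{x^{6}}{3} + \frac{x^{5}}{5}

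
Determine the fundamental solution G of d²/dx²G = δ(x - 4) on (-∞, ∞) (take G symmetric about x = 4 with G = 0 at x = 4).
\frac{|x - 4|}{2}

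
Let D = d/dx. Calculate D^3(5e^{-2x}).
- 40 e^{- 2 x}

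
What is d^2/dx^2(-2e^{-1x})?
- 2 e^{- x}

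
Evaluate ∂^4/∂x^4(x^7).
840 x^{3}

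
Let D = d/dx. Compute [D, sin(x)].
\cos{\left(x \right)}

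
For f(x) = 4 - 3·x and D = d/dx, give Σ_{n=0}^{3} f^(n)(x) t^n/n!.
- 3 t - 3 x + 4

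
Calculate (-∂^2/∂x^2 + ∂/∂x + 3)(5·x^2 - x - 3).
15 x^{2} + 7 x - 20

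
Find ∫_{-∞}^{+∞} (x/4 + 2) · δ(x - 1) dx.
\frac{9}{4}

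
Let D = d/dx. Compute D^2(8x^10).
720 x^{8}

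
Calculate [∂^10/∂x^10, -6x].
-60\frac{d^{9}}{dx^{9}}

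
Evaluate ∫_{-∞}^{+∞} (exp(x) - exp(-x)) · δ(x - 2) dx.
2 \sinh{\left(2 \right)}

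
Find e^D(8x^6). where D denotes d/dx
8 x^{6} + 48 x^{5} + 120 x^{4} + 160 x^{3} + 120 x^{2} + 48 x + 8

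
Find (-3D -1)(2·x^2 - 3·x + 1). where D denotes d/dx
- 2 x^{2} - 9 x + 8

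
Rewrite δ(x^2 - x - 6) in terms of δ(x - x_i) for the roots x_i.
\frac{\delta(x - 3) + \delta(x + 2)}{5}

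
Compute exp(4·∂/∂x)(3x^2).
3 x^{2} + 24 x + 48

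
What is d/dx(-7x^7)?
- 49 x^{6}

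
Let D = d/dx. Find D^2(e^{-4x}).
16 e^{- 4 x}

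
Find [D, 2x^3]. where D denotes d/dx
6 x^{2}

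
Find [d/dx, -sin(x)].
- \cos{\left(x \right)}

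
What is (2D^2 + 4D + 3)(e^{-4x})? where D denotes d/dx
19 e^{- 4 x}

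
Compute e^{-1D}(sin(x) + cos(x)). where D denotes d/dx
\sqrt{2} \cos{\left(- x + \frac{\pi}{4} + 1 \right)}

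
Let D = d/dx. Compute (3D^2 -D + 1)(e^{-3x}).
31 e^{- 3 x}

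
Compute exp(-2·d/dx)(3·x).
3 x - 6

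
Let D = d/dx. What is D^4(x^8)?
1680 x^{4}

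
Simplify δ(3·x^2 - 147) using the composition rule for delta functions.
\frac{\delta(x - 7) + \delta(x + 7)}{42}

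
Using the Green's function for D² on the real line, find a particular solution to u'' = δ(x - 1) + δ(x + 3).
\frac{|x - 1|}{2} + \frac{|x + 3|}{2}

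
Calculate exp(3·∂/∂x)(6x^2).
6 x^{2} + 36 x + 54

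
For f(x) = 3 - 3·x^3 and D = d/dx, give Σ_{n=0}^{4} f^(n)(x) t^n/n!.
- 3 t^{3} - 9 t^{2} x - 9 t x^{2} - 3 x^{3} + 3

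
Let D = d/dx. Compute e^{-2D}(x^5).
x^{5} - 10 x^{4} + 40 x^{3} - 80 x^{2} + 80 x - 32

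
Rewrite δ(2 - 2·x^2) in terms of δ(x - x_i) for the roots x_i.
\frac{\delta(x - 1) + \delta(x + 1)}{4}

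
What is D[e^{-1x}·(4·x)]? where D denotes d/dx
4 \left(1 - x\right) e^{- x}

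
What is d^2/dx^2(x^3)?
6 x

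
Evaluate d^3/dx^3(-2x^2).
0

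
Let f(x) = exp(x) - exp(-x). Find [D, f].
2 \cosh{\left(x \right)}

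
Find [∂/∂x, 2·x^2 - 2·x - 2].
4 x - 2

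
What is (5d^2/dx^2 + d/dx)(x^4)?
4 x^{2} \left(x + 15\right)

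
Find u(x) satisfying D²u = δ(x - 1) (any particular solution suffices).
\frac{|x - 1|}{2}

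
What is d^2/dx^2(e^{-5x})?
25 e^{- 5 x}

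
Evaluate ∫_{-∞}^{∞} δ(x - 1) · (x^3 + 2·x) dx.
3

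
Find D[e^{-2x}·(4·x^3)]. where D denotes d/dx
x^{2} \left(12 - 8 x\right) e^{- 2 x}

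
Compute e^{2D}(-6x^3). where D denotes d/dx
- 6 x^{3} - 36 x^{2} - 72 x - 48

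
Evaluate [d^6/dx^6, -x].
-6\frac{d^{5}}{dx^{5}}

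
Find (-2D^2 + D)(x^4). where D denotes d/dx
4 x^{2} \left(x - 6\right)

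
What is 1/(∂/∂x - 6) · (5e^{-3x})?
- \frac{5 e^{- 3 x}}{9}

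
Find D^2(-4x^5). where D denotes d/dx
- 80 x^{3}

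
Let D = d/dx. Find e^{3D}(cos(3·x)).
\cos{\left(3 x + 9 \right)}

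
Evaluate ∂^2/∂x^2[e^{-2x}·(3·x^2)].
6 \left(2 x^{2} - 4 x + 1\right) e^{- 2 x}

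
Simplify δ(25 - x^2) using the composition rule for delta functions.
\frac{\delta(x - 5) + \delta(x + 5)}{10}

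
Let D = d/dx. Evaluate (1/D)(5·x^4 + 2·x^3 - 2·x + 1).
x^{5} + \frac{x^{4}}{2} - x^{2} + x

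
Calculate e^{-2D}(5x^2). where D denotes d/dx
5 x^{2} - 20 x + 20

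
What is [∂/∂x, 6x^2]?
12 x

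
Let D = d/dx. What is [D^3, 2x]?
6D^{2}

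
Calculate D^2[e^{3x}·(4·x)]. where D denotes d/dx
\left(36 x + 24\right) e^{3 x}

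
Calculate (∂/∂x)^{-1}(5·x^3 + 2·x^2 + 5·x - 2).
\frac{5 x^{4}}{4} + \frac{2 x^{3}}{3} + \frac{5 x^{2}}{2} - 2 x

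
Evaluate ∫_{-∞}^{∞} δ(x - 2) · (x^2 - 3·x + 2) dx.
0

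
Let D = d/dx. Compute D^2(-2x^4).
- 24 x^{2}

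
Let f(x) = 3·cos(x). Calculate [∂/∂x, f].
- 3 \sin{\left(x \right)}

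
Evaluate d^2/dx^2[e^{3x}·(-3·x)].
\left(- 27 x - 18\right) e^{3 x}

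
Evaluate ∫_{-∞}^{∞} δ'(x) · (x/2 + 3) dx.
- \frac{1}{2}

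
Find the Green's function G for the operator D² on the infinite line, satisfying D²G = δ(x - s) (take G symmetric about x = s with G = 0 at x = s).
\frac{|x - s|}{2}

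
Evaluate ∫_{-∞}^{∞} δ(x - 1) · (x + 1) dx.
2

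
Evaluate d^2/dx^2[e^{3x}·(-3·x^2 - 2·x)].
\left(- 27 x^{2} - 54 x - 18\right) e^{3 x}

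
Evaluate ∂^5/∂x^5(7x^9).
105840 x^{4}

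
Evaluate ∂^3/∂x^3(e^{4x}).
64 e^{4 x}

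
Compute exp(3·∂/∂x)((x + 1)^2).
x^{2} + 8 x + 16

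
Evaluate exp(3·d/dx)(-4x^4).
- 4 x^{4} - 48 x^{3} - 216 x^{2} - 432 x - 324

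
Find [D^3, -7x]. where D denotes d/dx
-21D^{2}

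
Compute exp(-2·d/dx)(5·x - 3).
5 x - 13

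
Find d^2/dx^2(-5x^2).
-10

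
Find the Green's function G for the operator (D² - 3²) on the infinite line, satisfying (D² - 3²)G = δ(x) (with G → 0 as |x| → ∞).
-\frac{e^{-3|x|}}{6}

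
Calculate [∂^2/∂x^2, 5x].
10\frac{d}{dx}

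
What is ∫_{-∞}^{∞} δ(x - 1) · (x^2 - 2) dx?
-1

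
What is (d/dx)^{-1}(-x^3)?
- \frac{x^{4}}{4}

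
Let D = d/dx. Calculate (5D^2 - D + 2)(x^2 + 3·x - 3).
2 x^{2} + 4 x + 1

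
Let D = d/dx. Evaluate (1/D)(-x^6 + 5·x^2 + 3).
- \frac{x^{7}}{7} + \frac{5 x^{3}}{3} + 3 x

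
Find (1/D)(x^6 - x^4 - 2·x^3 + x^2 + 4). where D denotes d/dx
\frac{x^{7}}{7} - \frac{x^{5}}{5} - \frac{x^{4}}{2} + \frac{x^{3}}{3} + 4 x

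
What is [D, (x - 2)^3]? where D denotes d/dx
3 \left(x - 2\right)^{2}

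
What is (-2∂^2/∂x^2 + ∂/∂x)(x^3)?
3 x \left(x - 4\right)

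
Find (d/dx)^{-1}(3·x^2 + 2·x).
x^{3} + x^{2}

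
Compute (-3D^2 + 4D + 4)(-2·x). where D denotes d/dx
- 8 x - 8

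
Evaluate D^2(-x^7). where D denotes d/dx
- 42 x^{5}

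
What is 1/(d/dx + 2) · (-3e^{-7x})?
\frac{3 e^{- 7 x}}{5}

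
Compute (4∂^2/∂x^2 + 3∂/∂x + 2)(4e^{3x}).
188 e^{3 x}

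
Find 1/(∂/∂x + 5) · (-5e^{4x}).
- \frac{5 e^{4 x}}{9}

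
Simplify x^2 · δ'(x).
0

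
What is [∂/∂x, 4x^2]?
8 x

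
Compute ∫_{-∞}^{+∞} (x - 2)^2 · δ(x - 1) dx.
1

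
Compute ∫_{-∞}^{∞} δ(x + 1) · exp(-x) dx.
e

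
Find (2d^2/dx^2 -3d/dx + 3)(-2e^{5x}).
- 76 e^{5 x}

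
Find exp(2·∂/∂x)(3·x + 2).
3 x + 8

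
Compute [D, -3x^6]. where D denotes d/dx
- 18 x^{5}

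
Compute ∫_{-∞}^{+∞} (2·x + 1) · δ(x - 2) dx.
5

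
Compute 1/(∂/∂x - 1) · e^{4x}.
\frac{e^{4 x}}{3}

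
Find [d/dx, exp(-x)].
- e^{- x}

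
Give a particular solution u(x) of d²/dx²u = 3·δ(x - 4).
\frac{3|x - 4|}{2}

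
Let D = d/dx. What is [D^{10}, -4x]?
-40D^{9}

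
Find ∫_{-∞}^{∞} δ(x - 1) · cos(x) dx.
\cos{\left(1 \right)}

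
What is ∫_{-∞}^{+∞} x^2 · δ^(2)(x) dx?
2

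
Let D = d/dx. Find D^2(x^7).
42 x^{5}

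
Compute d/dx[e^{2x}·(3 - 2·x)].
4 \left(1 - x\right) e^{2 x}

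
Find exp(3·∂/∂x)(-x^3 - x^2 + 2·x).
- x^{3} - 10 x^{2} - 31 x - 30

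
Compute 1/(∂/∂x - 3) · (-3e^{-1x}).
\frac{3 e^{- x}}{4}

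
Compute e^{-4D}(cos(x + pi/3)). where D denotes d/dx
\cos{\left(x - 4 + \frac{\pi}{3} \right)}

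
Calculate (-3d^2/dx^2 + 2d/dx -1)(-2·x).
2 x - 4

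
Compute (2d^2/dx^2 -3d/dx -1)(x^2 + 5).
- x^{2} - 6 x - 1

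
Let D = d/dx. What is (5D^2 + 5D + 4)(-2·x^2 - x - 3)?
- 8 x^{2} - 24 x - 37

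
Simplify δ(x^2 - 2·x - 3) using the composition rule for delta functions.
\frac{\delta(x + 1) + \delta(x - 3)}{4}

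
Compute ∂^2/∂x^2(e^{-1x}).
e^{- x}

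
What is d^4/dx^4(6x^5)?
720 x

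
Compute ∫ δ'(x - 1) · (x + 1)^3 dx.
-12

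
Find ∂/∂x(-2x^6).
- 12 x^{5}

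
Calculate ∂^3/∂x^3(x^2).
0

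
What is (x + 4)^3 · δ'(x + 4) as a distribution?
0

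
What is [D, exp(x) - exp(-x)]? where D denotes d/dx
2 \cosh{\left(x \right)}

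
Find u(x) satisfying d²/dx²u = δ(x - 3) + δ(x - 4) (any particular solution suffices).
\frac{|x - 3|}{2} + \frac{|x - 4|}{2}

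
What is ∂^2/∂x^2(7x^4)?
84 x^{2}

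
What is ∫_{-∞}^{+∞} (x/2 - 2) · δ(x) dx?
-2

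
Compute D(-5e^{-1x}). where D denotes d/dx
5 e^{- x}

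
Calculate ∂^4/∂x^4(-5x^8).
- 8400 x^{4}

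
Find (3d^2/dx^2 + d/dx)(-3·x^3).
9 x \left(- x - 6\right)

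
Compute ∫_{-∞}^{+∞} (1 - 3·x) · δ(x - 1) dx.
-2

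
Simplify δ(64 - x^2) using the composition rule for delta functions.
\frac{\delta(x - 8) + \delta(x + 8)}{16}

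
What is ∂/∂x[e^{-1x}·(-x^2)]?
x \left(x - 2\right) e^{- x}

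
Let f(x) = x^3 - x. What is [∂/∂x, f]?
3 x^{2} - 1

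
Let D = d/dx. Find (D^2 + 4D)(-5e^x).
- 25 e^{x}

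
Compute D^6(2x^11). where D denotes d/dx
665280 x^{5}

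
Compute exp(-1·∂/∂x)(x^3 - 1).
x^{3} - 3 x^{2} + 3 x - 2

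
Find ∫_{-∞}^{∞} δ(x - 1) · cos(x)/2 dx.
\frac{\cos{\left(1 \right)}}{2}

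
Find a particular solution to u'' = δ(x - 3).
\frac{|x - 3|}{2}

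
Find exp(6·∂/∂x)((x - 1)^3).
x^{3} + 15 x^{2} + 75 x + 125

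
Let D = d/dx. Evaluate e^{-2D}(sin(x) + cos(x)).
\sqrt{2} \cos{\left(- x + \frac{\pi}{4} + 2 \right)}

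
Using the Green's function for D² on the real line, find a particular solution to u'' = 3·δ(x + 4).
\frac{3|x + 4|}{2}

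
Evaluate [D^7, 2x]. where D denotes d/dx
14D^{6}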